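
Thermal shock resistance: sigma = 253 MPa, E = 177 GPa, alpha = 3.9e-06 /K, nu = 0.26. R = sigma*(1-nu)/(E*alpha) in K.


R = 253*(1-0.26)/(177*1000*3.9e-06) = 271 K

271


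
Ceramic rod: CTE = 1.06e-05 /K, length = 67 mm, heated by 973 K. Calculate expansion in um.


dL = 1.06e-05 * 67 * 973 * 1000 = 691.025 um

691.025


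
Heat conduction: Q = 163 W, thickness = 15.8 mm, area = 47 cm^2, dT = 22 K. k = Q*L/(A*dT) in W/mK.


k = 163*15.8/1000/(47/10000*22) = 24.91 W/mK

24.91


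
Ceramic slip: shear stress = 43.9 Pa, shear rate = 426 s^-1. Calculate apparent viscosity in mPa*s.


eta = tau/gamma * 1000 = 43.9/426 * 1000 = 103.1 mPa*s

103.1


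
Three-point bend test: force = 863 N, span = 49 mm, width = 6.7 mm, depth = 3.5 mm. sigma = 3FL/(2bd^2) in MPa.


sigma = 3*863*49/(2*6.7*3.5^2) = 772.8 MPa

772.8


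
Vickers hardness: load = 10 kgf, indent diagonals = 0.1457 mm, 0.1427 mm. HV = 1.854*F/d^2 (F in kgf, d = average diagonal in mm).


d_avg = (0.1457+0.1427)/2 = 0.1442 mm
HV = 1.854*10/0.1442^2 = 892

892


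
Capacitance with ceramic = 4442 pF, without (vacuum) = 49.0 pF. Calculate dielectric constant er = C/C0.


er = 4442 / 49.0 = 90.65

90.65


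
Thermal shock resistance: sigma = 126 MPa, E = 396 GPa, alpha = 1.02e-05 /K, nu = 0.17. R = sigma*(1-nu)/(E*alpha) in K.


R = 126*(1-0.17)/(396*1000*1.02e-05) = 26 K

26


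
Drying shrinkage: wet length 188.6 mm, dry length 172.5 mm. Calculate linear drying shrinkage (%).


DS = (188.6 - 172.5) / 188.6 * 100 = 8.54%

8.54


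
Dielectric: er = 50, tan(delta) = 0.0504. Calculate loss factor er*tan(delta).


Loss = 50 * 0.0504 = 2.52

2.52


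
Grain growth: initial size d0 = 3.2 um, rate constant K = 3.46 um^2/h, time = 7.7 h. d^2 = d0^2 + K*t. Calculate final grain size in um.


d^2 = 3.2^2 + 3.46*7.7 = 36.882
d = sqrt(36.882) = 6.07 um

6.07


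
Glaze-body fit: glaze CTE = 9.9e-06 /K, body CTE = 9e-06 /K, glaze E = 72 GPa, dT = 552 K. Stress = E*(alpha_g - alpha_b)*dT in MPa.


Stress = 72*1000*(9.9e-06 - 9e-06)*552 = 35.8 MPa

35.8


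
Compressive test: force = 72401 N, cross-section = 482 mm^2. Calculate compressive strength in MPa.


CS = 72401 / 482 = 150.2 MPa

150.2


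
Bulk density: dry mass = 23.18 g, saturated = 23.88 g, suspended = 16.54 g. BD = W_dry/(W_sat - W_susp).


BD = 23.18 / (23.88 - 16.54) = 23.18 / 7.34 = 3.158 g/cm^3

3.158


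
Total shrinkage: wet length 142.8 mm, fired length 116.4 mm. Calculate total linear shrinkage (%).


TS = (142.8 - 116.4) / 142.8 * 100 = 18.49%

18.49


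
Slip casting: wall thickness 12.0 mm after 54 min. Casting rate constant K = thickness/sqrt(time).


K = 12.0 / sqrt(54) = 12.0 / 7.3485 = 1.633 mm/min^0.5

1.633


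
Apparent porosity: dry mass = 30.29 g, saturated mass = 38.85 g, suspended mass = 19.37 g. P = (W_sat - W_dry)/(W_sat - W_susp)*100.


P = (38.85 - 30.29) / (38.85 - 19.37) * 100 = 8.56 / 19.48 * 100 = 43.9%

43.9


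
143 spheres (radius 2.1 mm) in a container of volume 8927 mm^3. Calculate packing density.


V_sphere = 4/3*pi*2.1^3 = 38.7924 mm^3
Total V = 143*38.7924 = 5547.3132 mm^3
PD = 5547.3132 / 8927 = 0.621

0.621


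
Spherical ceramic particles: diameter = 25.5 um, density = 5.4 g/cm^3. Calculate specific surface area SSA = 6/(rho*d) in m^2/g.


SSA = 6 / (5.4 * 25.5) = 0.044 m^2/g

0.044


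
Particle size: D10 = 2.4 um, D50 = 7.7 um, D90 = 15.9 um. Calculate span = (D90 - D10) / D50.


Span = (15.9 - 2.4) / 7.7 = 13.5 / 7.7 = 1.753

1.753


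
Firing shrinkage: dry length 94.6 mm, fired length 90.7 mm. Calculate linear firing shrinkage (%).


FS = (94.6 - 90.7) / 94.6 * 100 = 4.12%

4.12


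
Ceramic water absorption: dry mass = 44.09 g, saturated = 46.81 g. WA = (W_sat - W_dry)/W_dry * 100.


WA = (46.81 - 44.09) / 44.09 * 100 = 6.17%

6.17


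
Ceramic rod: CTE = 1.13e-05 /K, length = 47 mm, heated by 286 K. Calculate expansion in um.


dL = 1.13e-05 * 47 * 286 * 1000 = 151.895 um

151.895


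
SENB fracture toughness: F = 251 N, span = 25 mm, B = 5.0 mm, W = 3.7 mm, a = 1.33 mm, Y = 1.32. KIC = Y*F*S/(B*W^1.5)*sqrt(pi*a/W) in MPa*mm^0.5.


KIC = 1.32*251*25/(5.0*3.7^1.5)*sqrt(pi*1.33/3.7) = 247.35

247.35


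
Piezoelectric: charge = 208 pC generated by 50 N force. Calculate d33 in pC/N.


d33 = 208 / 50 = 4.2 pC/N

4.2


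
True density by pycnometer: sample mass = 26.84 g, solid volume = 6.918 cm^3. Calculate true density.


TD = 26.84 / 6.918 = 3.88 g/cm^3

3.88


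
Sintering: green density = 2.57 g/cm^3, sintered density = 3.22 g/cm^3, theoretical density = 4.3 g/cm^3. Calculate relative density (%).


Relative = 3.22 / 4.3 * 100 = 74.9%

74.9


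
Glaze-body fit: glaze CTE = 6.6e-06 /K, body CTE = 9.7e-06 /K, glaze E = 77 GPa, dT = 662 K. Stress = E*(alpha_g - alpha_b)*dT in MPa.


Stress = 77*1000*(6.6e-06 - 9.7e-06)*662 = -158.0 MPa

-158.0


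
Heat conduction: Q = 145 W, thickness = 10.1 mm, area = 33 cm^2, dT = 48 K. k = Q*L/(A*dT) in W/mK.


k = 145*10.1/1000/(33/10000*48) = 9.25 W/mK

9.25


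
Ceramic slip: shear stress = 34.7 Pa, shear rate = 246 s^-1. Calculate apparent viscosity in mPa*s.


eta = tau/gamma * 1000 = 34.7/246 * 1000 = 141.1 mPa*s

141.1


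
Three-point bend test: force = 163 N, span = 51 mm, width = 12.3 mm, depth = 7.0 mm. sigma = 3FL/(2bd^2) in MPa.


sigma = 3*163*51/(2*12.3*7.0^2) = 20.7 MPa

20.7


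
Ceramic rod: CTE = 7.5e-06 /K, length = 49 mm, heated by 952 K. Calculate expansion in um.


dL = 7.5e-06 * 49 * 952 * 1000 = 349.86 um

349.86


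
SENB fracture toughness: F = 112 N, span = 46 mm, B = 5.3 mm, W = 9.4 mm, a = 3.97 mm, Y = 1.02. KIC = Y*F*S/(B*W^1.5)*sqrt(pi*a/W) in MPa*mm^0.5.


KIC = 1.02*112*46/(5.3*9.4^1.5)*sqrt(pi*3.97/9.4) = 39.63

39.63


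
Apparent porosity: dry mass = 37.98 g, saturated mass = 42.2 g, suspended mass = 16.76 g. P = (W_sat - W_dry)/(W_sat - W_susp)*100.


P = (42.2 - 37.98) / (42.2 - 16.76) * 100 = 4.22 / 25.44 * 100 = 16.6%

16.6


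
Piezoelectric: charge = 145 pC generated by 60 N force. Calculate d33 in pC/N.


d33 = 145 / 60 = 2.4 pC/N

2.4


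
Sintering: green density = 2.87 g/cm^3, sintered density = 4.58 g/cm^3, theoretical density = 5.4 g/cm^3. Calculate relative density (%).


Relative = 4.58 / 5.4 * 100 = 84.8%

84.8


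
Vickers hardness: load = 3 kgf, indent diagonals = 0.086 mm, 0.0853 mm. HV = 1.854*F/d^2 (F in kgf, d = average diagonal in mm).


d_avg = (0.086+0.0853)/2 = 0.08565 mm
HV = 1.854*3/0.08565^2 = 758

758


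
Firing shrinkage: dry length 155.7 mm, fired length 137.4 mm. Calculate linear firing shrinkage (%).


FS = (155.7 - 137.4) / 155.7 * 100 = 11.75%

11.75


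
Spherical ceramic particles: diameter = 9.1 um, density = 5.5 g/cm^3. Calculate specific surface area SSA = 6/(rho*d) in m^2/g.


SSA = 6 / (5.5 * 9.1) = 0.12 m^2/g

0.12


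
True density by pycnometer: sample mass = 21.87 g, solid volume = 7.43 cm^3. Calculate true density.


TD = 21.87 / 7.43 = 2.943 g/cm^3

2.943


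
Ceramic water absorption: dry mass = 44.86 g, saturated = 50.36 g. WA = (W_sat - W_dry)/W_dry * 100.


WA = (50.36 - 44.86) / 44.86 * 100 = 12.26%

12.26


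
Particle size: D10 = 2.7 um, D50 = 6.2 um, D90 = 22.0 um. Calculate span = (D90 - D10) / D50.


Span = (22.0 - 2.7) / 6.2 = 19.3 / 6.2 = 3.113

3.113


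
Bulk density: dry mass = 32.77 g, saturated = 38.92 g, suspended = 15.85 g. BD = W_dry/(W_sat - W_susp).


BD = 32.77 / (38.92 - 15.85) = 32.77 / 23.07 = 1.42 g/cm^3

1.42


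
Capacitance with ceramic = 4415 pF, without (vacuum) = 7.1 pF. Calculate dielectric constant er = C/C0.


er = 4415 / 7.1 = 621.83

621.83


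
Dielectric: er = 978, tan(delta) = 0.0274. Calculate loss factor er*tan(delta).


Loss = 978 * 0.0274 = 26.797

26.797


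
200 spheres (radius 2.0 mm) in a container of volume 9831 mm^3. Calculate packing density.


V_sphere = 4/3*pi*2.0^3 = 33.5103 mm^3
Total V = 200*33.5103 = 6702.06 mm^3
PD = 6702.06 / 9831 = 0.682

0.682


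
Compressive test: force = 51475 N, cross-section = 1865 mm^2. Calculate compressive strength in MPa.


CS = 51475 / 1865 = 27.6 MPa

27.6


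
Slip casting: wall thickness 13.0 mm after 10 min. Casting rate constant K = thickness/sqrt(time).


K = 13.0 / sqrt(10) = 13.0 / 3.1623 = 4.111 mm/min^0.5

4.111


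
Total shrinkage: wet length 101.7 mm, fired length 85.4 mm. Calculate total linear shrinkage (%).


TS = (101.7 - 85.4) / 101.7 * 100 = 16.03%

16.03


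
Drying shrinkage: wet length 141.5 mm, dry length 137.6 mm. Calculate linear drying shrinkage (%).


DS = (141.5 - 137.6) / 141.5 * 100 = 2.76%

2.76


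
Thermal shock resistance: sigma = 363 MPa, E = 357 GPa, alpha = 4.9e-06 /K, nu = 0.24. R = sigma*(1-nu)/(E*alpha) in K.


R = 363*(1-0.24)/(357*1000*4.9e-06) = 158 K

158


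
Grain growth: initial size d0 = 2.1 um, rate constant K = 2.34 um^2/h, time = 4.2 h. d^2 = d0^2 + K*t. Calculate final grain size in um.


d^2 = 2.1^2 + 2.34*4.2 = 14.238
d = sqrt(14.238) = 3.77 um

3.77


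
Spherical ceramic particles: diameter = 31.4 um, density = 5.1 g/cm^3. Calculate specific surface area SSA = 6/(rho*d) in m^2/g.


SSA = 6 / (5.1 * 31.4) = 0.037 m^2/g

0.037


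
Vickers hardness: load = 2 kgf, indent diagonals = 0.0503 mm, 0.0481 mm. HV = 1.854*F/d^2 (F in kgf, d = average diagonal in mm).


d_avg = (0.0503+0.0481)/2 = 0.0492 mm
HV = 1.854*2/0.0492^2 = 1532

1532


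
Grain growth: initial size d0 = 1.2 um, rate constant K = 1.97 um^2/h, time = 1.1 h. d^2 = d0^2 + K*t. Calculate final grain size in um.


d^2 = 1.2^2 + 1.97*1.1 = 3.607
d = sqrt(3.607) = 1.9 um

1.9


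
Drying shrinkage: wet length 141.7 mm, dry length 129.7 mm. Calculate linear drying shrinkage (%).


DS = (141.7 - 129.7) / 141.7 * 100 = 8.47%

8.47


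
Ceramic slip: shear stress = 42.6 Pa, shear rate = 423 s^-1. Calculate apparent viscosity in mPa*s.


eta = tau/gamma * 1000 = 42.6/423 * 1000 = 100.7 mPa*s

100.7


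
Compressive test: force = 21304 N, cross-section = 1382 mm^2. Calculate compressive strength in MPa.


CS = 21304 / 1382 = 15.4 MPa

15.4


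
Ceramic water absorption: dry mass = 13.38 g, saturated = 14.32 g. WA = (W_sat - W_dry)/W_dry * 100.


WA = (14.32 - 13.38) / 13.38 * 100 = 7.03%

7.03


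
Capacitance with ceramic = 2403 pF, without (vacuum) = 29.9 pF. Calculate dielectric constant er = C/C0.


er = 2403 / 29.9 = 80.37

80.37


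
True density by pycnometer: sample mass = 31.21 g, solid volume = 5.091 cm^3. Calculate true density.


TD = 31.21 / 5.091 = 6.13 g/cm^3

6.13


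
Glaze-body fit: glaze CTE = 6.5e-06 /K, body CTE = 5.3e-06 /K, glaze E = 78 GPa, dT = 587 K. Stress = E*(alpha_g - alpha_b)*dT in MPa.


Stress = 78*1000*(6.5e-06 - 5.3e-06)*587 = 54.9 MPa

54.9


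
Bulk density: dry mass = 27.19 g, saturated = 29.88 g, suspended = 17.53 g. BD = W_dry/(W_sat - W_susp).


BD = 27.19 / (29.88 - 17.53) = 27.19 / 12.35 = 2.202 g/cm^3

2.202


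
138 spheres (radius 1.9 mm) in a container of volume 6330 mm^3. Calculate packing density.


V_sphere = 4/3*pi*1.9^3 = 28.7309 mm^3
Total V = 138*28.7309 = 3964.8642 mm^3
PD = 3964.8642 / 6330 = 0.626

0.626


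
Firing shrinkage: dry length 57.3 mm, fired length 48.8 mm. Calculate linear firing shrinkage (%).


FS = (57.3 - 48.8) / 57.3 * 100 = 14.83%

14.83


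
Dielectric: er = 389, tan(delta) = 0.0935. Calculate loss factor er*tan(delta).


Loss = 389 * 0.0935 = 36.372

36.372


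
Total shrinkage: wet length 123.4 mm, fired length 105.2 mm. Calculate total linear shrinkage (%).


TS = (123.4 - 105.2) / 123.4 * 100 = 14.75%

14.75


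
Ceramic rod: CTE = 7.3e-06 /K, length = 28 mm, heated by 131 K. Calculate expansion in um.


dL = 7.3e-06 * 28 * 131 * 1000 = 26.776 um

26.776


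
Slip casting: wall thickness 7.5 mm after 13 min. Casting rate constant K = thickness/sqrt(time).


K = 7.5 / sqrt(13) = 7.5 / 3.6056 = 2.08 mm/min^0.5

2.08


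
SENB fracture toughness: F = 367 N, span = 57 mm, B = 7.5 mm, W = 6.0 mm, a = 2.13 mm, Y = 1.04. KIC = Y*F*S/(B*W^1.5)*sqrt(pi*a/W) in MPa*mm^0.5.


KIC = 1.04*367*57/(7.5*6.0^1.5)*sqrt(pi*2.13/6.0) = 208.44

208.44


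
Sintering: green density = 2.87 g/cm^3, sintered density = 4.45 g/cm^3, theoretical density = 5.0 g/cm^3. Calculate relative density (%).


Relative = 4.45 / 5.0 * 100 = 89.0%

89.0


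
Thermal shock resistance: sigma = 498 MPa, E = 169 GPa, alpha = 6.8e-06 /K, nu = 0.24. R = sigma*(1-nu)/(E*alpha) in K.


R = 498*(1-0.24)/(169*1000*6.8e-06) = 329 K

329


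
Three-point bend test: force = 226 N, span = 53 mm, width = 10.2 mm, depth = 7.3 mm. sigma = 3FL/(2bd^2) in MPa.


sigma = 3*226*53/(2*10.2*7.3^2) = 33.1 MPa

33.1


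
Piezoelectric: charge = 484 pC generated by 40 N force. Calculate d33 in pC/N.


d33 = 484 / 40 = 12.1 pC/N

12.1


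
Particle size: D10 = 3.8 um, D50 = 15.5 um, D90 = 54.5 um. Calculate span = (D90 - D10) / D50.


Span = (54.5 - 3.8) / 15.5 = 50.7 / 15.5 = 3.271

3.271


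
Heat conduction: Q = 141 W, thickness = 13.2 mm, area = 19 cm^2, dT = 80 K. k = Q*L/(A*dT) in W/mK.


k = 141*13.2/1000/(19/10000*80) = 12.24 W/mK

12.24


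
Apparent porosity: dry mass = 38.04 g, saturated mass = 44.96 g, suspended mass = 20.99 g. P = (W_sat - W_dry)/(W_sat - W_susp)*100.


P = (44.96 - 38.04) / (44.96 - 20.99) * 100 = 6.92 / 23.97 * 100 = 28.9%

28.9


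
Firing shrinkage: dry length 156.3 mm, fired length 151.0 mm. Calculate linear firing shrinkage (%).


FS = (156.3 - 151.0) / 156.3 * 100 = 3.39%

3.39


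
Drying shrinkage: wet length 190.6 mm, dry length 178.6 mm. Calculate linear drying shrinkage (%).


DS = (190.6 - 178.6) / 190.6 * 100 = 6.3%

6.3


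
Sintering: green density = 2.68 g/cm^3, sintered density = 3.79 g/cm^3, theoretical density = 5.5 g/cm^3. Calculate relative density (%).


Relative = 3.79 / 5.5 * 100 = 68.9%

68.9


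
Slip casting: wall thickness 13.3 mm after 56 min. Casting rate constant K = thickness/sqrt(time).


K = 13.3 / sqrt(56) = 13.3 / 7.4833 = 1.777 mm/min^0.5

1.777


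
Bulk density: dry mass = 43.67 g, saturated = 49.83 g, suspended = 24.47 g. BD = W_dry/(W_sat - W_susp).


BD = 43.67 / (49.83 - 24.47) = 43.67 / 25.36 = 1.722 g/cm^3

1.722


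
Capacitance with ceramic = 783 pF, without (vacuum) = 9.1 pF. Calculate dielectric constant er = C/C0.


er = 783 / 9.1 = 86.04

86.04


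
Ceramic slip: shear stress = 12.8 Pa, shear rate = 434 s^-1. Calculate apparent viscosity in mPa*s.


eta = tau/gamma * 1000 = 12.8/434 * 1000 = 29.5 mPa*s

29.5


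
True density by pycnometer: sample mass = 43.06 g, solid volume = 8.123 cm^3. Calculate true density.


TD = 43.06 / 8.123 = 5.301 g/cm^3

5.301


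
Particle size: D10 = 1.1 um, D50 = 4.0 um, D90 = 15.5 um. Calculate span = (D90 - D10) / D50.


Span = (15.5 - 1.1) / 4.0 = 14.4 / 4.0 = 3.6

3.6


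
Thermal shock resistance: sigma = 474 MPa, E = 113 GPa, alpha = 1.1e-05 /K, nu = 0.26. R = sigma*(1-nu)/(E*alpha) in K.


R = 474*(1-0.26)/(113*1000*1.1e-05) = 282 K

282


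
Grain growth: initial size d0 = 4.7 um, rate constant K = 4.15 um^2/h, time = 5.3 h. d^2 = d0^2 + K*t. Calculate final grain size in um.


d^2 = 4.7^2 + 4.15*5.3 = 44.085
d = sqrt(44.085) = 6.64 um

6.64


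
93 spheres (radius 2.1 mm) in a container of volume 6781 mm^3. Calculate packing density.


V_sphere = 4/3*pi*2.1^3 = 38.7924 mm^3
Total V = 93*38.7924 = 3607.6932 mm^3
PD = 3607.6932 / 6781 = 0.532

0.532


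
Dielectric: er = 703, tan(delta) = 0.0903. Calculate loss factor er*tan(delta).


Loss = 703 * 0.0903 = 63.481

63.481


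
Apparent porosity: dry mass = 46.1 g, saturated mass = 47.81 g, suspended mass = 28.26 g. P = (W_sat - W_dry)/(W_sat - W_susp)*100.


P = (47.81 - 46.1) / (47.81 - 28.26) * 100 = 1.71 / 19.55 * 100 = 8.7%

8.7


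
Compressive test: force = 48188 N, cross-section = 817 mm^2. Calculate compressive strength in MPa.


CS = 48188 / 817 = 59.0 MPa

59.0


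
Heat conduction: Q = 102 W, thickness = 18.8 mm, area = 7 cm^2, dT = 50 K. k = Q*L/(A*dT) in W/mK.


k = 102*18.8/1000/(7/10000*50) = 54.79 W/mK

54.79


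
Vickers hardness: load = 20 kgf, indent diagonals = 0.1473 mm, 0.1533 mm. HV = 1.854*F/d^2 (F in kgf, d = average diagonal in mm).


d_avg = (0.1473+0.1533)/2 = 0.1503 mm
HV = 1.854*20/0.1503^2 = 1641

1641


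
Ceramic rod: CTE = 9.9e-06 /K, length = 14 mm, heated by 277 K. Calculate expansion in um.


dL = 9.9e-06 * 14 * 277 * 1000 = 38.392 um

38.392


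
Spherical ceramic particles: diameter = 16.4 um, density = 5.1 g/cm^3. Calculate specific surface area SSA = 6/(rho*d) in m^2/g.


SSA = 6 / (5.1 * 16.4) = 0.072 m^2/g

0.072


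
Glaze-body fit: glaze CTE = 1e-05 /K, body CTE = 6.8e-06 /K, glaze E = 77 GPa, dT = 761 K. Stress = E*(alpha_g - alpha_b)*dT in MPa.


Stress = 77*1000*(1e-05 - 6.8e-06)*761 = 187.5 MPa

187.5


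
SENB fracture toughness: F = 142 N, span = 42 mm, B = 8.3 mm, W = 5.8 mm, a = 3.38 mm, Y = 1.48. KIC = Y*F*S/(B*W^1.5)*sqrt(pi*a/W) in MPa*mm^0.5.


KIC = 1.48*142*42/(8.3*5.8^1.5)*sqrt(pi*3.38/5.8) = 103.01

103.01


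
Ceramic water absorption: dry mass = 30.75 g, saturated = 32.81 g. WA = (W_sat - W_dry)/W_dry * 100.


WA = (32.81 - 30.75) / 30.75 * 100 = 6.7%

6.7


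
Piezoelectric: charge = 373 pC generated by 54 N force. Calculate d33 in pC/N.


d33 = 373 / 54 = 6.9 pC/N

6.9


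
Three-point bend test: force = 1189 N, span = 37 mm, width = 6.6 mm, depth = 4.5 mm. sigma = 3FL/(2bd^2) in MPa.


sigma = 3*1189*37/(2*6.6*4.5^2) = 493.7 MPa

493.7


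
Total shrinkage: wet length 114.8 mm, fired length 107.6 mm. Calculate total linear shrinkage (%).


TS = (114.8 - 107.6) / 114.8 * 100 = 6.27%

6.27


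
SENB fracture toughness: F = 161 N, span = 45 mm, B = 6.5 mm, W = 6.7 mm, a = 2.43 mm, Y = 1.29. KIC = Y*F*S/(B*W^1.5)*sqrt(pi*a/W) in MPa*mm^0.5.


KIC = 1.29*161*45/(6.5*6.7^1.5)*sqrt(pi*2.43/6.7) = 88.5

88.5


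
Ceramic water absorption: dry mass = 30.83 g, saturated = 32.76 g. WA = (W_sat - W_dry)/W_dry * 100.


WA = (32.76 - 30.83) / 30.83 * 100 = 6.26%

6.26


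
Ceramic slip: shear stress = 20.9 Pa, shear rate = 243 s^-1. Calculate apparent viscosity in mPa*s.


eta = tau/gamma * 1000 = 20.9/243 * 1000 = 86.0 mPa*s

86.0


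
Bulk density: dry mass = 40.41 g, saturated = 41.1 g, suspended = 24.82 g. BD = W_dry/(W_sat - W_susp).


BD = 40.41 / (41.1 - 24.82) = 40.41 / 16.28 = 2.482 g/cm^3

2.482


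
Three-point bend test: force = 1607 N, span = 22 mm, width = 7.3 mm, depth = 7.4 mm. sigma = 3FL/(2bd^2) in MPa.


sigma = 3*1607*22/(2*7.3*7.4^2) = 132.7 MPa

132.7


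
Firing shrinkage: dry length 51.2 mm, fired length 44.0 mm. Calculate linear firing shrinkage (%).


FS = (51.2 - 44.0) / 51.2 * 100 = 14.06%

14.06


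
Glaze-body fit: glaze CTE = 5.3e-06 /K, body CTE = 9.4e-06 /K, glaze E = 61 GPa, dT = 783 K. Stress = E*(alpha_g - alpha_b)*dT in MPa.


Stress = 61*1000*(5.3e-06 - 9.4e-06)*783 = -195.8 MPa

-195.8


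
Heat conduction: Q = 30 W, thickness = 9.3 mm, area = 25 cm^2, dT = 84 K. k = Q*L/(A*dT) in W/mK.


k = 30*9.3/1000/(25/10000*84) = 1.33 W/mK

1.33


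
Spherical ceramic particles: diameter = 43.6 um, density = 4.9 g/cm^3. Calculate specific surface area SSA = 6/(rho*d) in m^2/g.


SSA = 6 / (4.9 * 43.6) = 0.028 m^2/g

0.028


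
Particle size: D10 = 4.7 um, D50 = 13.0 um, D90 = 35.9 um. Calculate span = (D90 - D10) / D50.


Span = (35.9 - 4.7) / 13.0 = 31.2 / 13.0 = 2.4

2.4


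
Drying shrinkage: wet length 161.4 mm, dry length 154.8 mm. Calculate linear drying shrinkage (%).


DS = (161.4 - 154.8) / 161.4 * 100 = 4.09%

4.09


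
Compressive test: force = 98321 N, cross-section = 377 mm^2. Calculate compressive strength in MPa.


CS = 98321 / 377 = 260.8 MPa

260.8


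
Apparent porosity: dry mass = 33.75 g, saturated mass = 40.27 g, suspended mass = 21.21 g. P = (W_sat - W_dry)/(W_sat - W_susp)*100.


P = (40.27 - 33.75) / (40.27 - 21.21) * 100 = 6.52 / 19.06 * 100 = 34.2%

34.2


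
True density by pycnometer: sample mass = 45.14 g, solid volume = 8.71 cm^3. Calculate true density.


TD = 45.14 / 8.71 = 5.183 g/cm^3

5.183


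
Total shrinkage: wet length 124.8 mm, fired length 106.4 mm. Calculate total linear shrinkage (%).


TS = (124.8 - 106.4) / 124.8 * 100 = 14.74%

14.74


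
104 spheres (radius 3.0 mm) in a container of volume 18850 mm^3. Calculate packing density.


V_sphere = 4/3*pi*3.0^3 = 113.0973 mm^3
Total V = 104*113.0973 = 11762.1192 mm^3
PD = 11762.1192 / 18850 = 0.624

0.624


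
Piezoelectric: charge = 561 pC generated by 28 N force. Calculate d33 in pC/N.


d33 = 561 / 28 = 20.0 pC/N

20.0


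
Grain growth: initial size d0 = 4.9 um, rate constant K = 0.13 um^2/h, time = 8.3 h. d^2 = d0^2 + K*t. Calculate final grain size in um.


d^2 = 4.9^2 + 0.13*8.3 = 25.089
d = sqrt(25.089) = 5.01 um

5.01


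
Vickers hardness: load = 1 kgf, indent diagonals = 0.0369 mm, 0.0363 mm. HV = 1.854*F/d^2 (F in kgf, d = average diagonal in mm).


d_avg = (0.0369+0.0363)/2 = 0.0366 mm
HV = 1.854*1/0.0366^2 = 1384

1384


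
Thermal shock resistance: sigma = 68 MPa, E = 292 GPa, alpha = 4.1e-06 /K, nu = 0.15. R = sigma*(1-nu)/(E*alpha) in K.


R = 68*(1-0.15)/(292*1000*4.1e-06) = 48 K

48


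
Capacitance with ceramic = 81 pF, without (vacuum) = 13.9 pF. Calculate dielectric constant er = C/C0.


er = 81 / 13.9 = 5.83

5.83


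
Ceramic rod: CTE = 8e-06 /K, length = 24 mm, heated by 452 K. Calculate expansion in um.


dL = 8e-06 * 24 * 452 * 1000 = 86.784 um

86.784


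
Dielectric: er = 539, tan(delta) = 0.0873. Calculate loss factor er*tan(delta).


Loss = 539 * 0.0873 = 47.055

47.055


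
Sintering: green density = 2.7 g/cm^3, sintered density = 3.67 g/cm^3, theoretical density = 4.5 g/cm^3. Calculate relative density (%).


Relative = 3.67 / 4.5 * 100 = 81.6%

81.6


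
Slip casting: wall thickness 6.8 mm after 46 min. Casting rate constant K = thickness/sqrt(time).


K = 6.8 / sqrt(46) = 6.8 / 6.7823 = 1.003 mm/min^0.5

1.003


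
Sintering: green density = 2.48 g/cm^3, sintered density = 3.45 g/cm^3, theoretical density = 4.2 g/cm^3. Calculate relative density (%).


Relative = 3.45 / 4.2 * 100 = 82.1%

82.1


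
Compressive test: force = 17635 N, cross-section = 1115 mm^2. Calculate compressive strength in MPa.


CS = 17635 / 1115 = 15.8 MPa

15.8


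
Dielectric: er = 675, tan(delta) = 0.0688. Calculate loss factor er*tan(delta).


Loss = 675 * 0.0688 = 46.44

46.44


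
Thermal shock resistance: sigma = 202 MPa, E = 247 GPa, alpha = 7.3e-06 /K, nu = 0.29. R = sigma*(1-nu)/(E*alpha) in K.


R = 202*(1-0.29)/(247*1000*7.3e-06) = 80 K

80


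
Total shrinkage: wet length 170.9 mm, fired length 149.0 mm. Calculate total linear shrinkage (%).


TS = (170.9 - 149.0) / 170.9 * 100 = 12.81%

12.81


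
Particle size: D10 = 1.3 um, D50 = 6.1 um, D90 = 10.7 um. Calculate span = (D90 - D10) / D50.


Span = (10.7 - 1.3) / 6.1 = 9.4 / 6.1 = 1.541

1.541


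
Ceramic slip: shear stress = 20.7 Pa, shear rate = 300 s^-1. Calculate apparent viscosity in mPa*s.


eta = tau/gamma * 1000 = 20.7/300 * 1000 = 69.0 mPa*s

69.0


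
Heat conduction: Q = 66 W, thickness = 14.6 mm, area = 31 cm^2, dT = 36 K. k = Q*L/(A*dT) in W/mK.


k = 66*14.6/1000/(31/10000*36) = 8.63 W/mK

8.63


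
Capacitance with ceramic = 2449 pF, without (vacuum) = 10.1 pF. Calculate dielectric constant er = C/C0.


er = 2449 / 10.1 = 242.48

242.48


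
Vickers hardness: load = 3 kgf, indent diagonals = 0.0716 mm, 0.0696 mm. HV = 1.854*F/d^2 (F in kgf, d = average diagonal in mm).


d_avg = (0.0716+0.0696)/2 = 0.0706 mm
HV = 1.854*3/0.0706^2 = 1116

1116


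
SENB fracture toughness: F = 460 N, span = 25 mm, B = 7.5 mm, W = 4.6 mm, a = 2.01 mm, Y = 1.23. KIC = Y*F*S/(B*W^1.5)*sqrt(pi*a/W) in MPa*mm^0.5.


KIC = 1.23*460*25/(7.5*4.6^1.5)*sqrt(pi*2.01/4.6) = 223.97

223.97


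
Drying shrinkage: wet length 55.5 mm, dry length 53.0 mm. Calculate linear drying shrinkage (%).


DS = (55.5 - 53.0) / 55.5 * 100 = 4.5%

4.5


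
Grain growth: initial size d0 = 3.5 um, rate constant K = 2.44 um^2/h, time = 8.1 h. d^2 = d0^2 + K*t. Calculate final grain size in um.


d^2 = 3.5^2 + 2.44*8.1 = 32.014
d = sqrt(32.014) = 5.66 um

5.66


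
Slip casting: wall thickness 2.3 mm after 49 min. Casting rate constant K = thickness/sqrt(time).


K = 2.3 / sqrt(49) = 2.3 / 7.0 = 0.329 mm/min^0.5

0.329


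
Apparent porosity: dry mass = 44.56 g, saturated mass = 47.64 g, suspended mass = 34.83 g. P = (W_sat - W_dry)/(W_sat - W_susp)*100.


P = (47.64 - 44.56) / (47.64 - 34.83) * 100 = 3.08 / 12.81 * 100 = 24.0%

24.0


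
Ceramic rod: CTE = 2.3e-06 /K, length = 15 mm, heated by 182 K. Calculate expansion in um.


dL = 2.3e-06 * 15 * 182 * 1000 = 6.279 um

6.279


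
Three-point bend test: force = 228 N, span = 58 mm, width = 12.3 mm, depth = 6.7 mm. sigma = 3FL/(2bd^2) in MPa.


sigma = 3*228*58/(2*12.3*6.7^2) = 35.9 MPa

35.9


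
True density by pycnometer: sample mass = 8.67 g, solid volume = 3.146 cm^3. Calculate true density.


TD = 8.67 / 3.146 = 2.756 g/cm^3

2.756


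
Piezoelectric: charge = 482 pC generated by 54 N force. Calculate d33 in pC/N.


d33 = 482 / 54 = 8.9 pC/N

8.9


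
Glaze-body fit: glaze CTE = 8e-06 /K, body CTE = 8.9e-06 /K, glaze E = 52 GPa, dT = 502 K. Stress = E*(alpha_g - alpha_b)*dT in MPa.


Stress = 52*1000*(8e-06 - 8.9e-06)*502 = -23.5 MPa

-23.5


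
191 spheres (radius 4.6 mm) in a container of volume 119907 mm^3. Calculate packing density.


V_sphere = 4/3*pi*4.6^3 = 407.7201 mm^3
Total V = 191*407.7201 = 77874.5391 mm^3
PD = 77874.5391 / 119907 = 0.649

0.649


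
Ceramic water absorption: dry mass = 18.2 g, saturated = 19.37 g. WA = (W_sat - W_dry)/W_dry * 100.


WA = (19.37 - 18.2) / 18.2 * 100 = 6.43%

6.43


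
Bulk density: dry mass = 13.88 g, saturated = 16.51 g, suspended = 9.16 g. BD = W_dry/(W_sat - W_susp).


BD = 13.88 / (16.51 - 9.16) = 13.88 / 7.35 = 1.888 g/cm^3

1.888


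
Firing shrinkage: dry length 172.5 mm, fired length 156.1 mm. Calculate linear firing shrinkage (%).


FS = (172.5 - 156.1) / 172.5 * 100 = 9.51%

9.51


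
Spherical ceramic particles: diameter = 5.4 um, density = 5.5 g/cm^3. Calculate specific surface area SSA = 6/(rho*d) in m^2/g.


SSA = 6 / (5.5 * 5.4) = 0.202 m^2/g

0.202


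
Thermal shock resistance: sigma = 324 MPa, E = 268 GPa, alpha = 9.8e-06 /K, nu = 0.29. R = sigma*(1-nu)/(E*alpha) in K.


R = 324*(1-0.29)/(268*1000*9.8e-06) = 88 K

88


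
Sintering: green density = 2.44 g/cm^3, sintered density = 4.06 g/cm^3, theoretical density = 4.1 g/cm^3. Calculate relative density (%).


Relative = 4.06 / 4.1 * 100 = 99.0%

99.0


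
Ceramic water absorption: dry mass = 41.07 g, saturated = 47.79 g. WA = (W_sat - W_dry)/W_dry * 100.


WA = (47.79 - 41.07) / 41.07 * 100 = 16.36%

16.36


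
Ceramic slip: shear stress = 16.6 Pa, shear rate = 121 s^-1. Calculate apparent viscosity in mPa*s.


eta = tau/gamma * 1000 = 16.6/121 * 1000 = 137.2 mPa*s

137.2


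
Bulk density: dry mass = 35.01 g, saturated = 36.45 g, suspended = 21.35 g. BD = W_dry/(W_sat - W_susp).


BD = 35.01 / (36.45 - 21.35) = 35.01 / 15.1 = 2.319 g/cm^3

2.319


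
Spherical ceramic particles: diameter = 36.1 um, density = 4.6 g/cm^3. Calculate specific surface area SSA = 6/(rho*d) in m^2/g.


SSA = 6 / (4.6 * 36.1) = 0.036 m^2/g

0.036


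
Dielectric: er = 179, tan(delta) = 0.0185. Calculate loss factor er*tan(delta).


Loss = 179 * 0.0185 = 3.312

3.312


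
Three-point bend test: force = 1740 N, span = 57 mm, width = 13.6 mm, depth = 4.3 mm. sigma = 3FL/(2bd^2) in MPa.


sigma = 3*1740*57/(2*13.6*4.3^2) = 591.6 MPa

591.6


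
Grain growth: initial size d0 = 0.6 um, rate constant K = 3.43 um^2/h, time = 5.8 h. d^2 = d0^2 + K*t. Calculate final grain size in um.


d^2 = 0.6^2 + 3.43*5.8 = 20.254
d = sqrt(20.254) = 4.5 um

4.5


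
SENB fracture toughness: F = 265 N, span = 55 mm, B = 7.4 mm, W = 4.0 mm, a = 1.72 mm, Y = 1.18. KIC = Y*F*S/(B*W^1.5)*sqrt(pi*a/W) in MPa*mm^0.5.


KIC = 1.18*265*55/(7.4*4.0^1.5)*sqrt(pi*1.72/4.0) = 337.66

337.66


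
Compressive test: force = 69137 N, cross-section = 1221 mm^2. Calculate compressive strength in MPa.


CS = 69137 / 1221 = 56.6 MPa

56.6


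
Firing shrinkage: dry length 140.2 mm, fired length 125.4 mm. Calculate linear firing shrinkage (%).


FS = (140.2 - 125.4) / 140.2 * 100 = 10.56%

10.56


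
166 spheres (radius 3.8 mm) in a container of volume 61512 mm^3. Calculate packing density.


V_sphere = 4/3*pi*3.8^3 = 229.8473 mm^3
Total V = 166*229.8473 = 38154.6518 mm^3
PD = 38154.6518 / 61512 = 0.62

0.62


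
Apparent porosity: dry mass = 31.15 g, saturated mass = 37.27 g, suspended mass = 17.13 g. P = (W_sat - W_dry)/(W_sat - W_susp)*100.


P = (37.27 - 31.15) / (37.27 - 17.13) * 100 = 6.12 / 20.14 * 100 = 30.4%

30.4


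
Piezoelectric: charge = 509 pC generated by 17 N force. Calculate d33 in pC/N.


d33 = 509 / 17 = 29.9 pC/N

29.9


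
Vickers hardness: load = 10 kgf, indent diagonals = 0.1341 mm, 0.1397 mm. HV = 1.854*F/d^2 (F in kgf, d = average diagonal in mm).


d_avg = (0.1341+0.1397)/2 = 0.1369 mm
HV = 1.854*10/0.1369^2 = 989

989


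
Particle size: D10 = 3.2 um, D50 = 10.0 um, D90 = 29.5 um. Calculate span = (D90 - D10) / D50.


Span = (29.5 - 3.2) / 10.0 = 26.3 / 10.0 = 2.63

2.63


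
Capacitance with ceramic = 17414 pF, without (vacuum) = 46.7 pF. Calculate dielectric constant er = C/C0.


er = 17414 / 46.7 = 372.89

372.89


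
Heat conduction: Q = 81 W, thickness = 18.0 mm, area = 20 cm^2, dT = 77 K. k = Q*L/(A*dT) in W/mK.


k = 81*18.0/1000/(20/10000*77) = 9.47 W/mK

9.47


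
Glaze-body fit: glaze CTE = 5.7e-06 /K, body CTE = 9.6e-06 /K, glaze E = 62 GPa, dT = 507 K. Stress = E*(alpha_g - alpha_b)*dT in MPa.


Stress = 62*1000*(5.7e-06 - 9.6e-06)*507 = -122.6 MPa

-122.6


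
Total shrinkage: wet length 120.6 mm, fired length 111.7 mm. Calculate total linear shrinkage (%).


TS = (120.6 - 111.7) / 120.6 * 100 = 7.38%

7.38


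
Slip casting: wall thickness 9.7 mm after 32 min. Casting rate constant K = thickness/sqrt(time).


K = 9.7 / sqrt(32) = 9.7 / 5.6569 = 1.715 mm/min^0.5

1.715


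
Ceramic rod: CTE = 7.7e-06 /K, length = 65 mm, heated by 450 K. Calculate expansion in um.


dL = 7.7e-06 * 65 * 450 * 1000 = 225.225 um

225.225


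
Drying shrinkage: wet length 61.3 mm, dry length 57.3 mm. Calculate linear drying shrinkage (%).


DS = (61.3 - 57.3) / 61.3 * 100 = 6.53%

6.53


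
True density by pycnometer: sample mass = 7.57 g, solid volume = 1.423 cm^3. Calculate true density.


TD = 7.57 / 1.423 = 5.32 g/cm^3

5.32


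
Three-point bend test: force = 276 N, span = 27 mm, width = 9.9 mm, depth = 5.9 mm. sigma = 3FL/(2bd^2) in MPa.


sigma = 3*276*27/(2*9.9*5.9^2) = 32.4 MPa

32.4


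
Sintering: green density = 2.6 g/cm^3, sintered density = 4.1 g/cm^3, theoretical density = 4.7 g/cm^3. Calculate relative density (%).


Relative = 4.1 / 4.7 * 100 = 87.2%

87.2


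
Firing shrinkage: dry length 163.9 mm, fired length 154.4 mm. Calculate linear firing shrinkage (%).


FS = (163.9 - 154.4) / 163.9 * 100 = 5.8%

5.8


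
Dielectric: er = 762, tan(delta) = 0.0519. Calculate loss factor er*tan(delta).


Loss = 762 * 0.0519 = 39.548

39.548


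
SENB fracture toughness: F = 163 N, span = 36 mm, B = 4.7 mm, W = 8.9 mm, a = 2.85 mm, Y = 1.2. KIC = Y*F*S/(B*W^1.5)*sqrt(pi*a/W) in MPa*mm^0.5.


KIC = 1.2*163*36/(4.7*8.9^1.5)*sqrt(pi*2.85/8.9) = 56.6

56.6


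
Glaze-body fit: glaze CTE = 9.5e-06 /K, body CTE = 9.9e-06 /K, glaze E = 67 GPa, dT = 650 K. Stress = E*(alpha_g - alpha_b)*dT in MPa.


Stress = 67*1000*(9.5e-06 - 9.9e-06)*650 = -17.4 MPa

-17.4


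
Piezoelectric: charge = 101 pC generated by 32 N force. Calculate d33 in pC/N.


d33 = 101 / 32 = 3.2 pC/N

3.2


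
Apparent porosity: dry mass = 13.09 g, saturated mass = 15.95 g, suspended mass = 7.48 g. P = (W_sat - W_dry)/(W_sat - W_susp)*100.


P = (15.95 - 13.09) / (15.95 - 7.48) * 100 = 2.86 / 8.47 * 100 = 33.8%

33.8


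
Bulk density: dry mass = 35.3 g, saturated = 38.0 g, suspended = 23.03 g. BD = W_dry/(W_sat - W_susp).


BD = 35.3 / (38.0 - 23.03) = 35.3 / 14.97 = 2.358 g/cm^3

2.358


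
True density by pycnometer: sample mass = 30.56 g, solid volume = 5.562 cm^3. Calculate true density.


TD = 30.56 / 5.562 = 5.494 g/cm^3

5.494


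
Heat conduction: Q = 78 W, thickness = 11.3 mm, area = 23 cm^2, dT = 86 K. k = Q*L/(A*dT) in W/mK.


k = 78*11.3/1000/(23/10000*86) = 4.46 W/mK

4.46


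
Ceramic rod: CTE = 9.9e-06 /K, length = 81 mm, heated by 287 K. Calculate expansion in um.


dL = 9.9e-06 * 81 * 287 * 1000 = 230.145 um

230.145


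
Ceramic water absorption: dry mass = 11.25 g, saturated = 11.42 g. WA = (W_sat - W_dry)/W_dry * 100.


WA = (11.42 - 11.25) / 11.25 * 100 = 1.51%

1.51


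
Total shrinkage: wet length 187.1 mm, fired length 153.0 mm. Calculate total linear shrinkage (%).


TS = (187.1 - 153.0) / 187.1 * 100 = 18.23%

18.23


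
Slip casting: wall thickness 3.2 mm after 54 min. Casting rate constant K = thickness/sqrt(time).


K = 3.2 / sqrt(54) = 3.2 / 7.3485 = 0.435 mm/min^0.5

0.435


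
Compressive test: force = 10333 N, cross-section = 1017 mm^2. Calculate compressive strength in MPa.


CS = 10333 / 1017 = 10.2 MPa

10.2


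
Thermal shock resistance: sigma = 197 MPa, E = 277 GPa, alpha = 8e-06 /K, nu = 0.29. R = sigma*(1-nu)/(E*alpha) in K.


R = 197*(1-0.29)/(277*1000*8e-06) = 63 K

63


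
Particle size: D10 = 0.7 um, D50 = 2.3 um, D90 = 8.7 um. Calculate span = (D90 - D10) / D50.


Span = (8.7 - 0.7) / 2.3 = 8.0 / 2.3 = 3.478

3.478


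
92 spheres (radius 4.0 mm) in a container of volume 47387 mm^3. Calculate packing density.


V_sphere = 4/3*pi*4.0^3 = 268.0826 mm^3
Total V = 92*268.0826 = 24663.5992 mm^3
PD = 24663.5992 / 47387 = 0.52

0.52


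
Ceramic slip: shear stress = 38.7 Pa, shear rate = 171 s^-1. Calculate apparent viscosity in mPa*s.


eta = tau/gamma * 1000 = 38.7/171 * 1000 = 226.3 mPa*s

226.3


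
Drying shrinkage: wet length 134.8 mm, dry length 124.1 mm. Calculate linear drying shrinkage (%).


DS = (134.8 - 124.1) / 134.8 * 100 = 7.94%

7.94


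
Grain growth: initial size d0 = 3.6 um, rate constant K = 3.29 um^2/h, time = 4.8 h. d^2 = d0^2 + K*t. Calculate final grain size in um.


d^2 = 3.6^2 + 3.29*4.8 = 28.752
d = sqrt(28.752) = 5.36 um

5.36


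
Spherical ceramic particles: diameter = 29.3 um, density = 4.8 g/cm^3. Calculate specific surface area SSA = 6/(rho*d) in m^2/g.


SSA = 6 / (4.8 * 29.3) = 0.043 m^2/g

0.043


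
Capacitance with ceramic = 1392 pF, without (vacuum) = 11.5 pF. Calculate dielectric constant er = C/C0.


er = 1392 / 11.5 = 121.04

121.04


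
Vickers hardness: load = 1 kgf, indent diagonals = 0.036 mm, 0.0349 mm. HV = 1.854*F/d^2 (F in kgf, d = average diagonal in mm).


d_avg = (0.036+0.0349)/2 = 0.03545 mm
HV = 1.854*1/0.03545^2 = 1475

1475


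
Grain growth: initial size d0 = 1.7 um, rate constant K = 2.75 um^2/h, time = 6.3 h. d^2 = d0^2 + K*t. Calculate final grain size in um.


d^2 = 1.7^2 + 2.75*6.3 = 20.215
d = sqrt(20.215) = 4.5 um

4.5


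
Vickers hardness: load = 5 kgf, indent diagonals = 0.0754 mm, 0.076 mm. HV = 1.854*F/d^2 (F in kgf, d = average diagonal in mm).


d_avg = (0.0754+0.076)/2 = 0.0757 mm
HV = 1.854*5/0.0757^2 = 1618

1618


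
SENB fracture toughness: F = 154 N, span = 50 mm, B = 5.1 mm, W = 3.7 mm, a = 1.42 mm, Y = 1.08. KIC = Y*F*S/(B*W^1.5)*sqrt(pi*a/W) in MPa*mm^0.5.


KIC = 1.08*154*50/(5.1*3.7^1.5)*sqrt(pi*1.42/3.7) = 251.57

251.57


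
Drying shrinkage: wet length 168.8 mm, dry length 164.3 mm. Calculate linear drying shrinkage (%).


DS = (168.8 - 164.3) / 168.8 * 100 = 2.67%

2.67


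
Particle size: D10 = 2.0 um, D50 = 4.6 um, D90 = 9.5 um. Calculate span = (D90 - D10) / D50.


Span = (9.5 - 2.0) / 4.6 = 7.5 / 4.6 = 1.63

1.63


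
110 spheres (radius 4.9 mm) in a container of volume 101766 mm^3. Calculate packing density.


V_sphere = 4/3*pi*4.9^3 = 492.807 mm^3
Total V = 110*492.807 = 54208.77 mm^3
PD = 54208.77 / 101766 = 0.533

0.533


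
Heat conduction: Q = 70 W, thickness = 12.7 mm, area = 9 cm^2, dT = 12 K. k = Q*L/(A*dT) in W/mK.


k = 70*12.7/1000/(9/10000*12) = 82.31 W/mK

82.31


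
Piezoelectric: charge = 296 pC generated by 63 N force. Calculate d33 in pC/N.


d33 = 296 / 63 = 4.7 pC/N

4.7


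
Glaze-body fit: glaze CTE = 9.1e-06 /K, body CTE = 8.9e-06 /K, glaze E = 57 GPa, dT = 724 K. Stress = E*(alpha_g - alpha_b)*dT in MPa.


Stress = 57*1000*(9.1e-06 - 8.9e-06)*724 = 8.3 MPa

8.3


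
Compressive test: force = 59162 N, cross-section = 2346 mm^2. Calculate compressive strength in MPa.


CS = 59162 / 2346 = 25.2 MPa

25.2


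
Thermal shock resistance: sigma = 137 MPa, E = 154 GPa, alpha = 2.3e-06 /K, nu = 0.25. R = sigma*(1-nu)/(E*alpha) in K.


R = 137*(1-0.25)/(154*1000*2.3e-06) = 290 K

290


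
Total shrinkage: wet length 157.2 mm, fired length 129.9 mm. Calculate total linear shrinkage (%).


TS = (157.2 - 129.9) / 157.2 * 100 = 17.37%

17.37


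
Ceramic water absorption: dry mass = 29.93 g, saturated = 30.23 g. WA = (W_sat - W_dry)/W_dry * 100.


WA = (30.23 - 29.93) / 29.93 * 100 = 1.0%

1.0


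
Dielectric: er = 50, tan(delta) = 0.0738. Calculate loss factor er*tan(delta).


Loss = 50 * 0.0738 = 3.69

3.69


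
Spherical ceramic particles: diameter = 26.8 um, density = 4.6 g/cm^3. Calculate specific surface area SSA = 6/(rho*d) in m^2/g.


SSA = 6 / (4.6 * 26.8) = 0.049 m^2/g

0.049


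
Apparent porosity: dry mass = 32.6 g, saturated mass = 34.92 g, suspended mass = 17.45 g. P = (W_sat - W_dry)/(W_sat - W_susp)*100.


P = (34.92 - 32.6) / (34.92 - 17.45) * 100 = 2.32 / 17.47 * 100 = 13.3%

13.3


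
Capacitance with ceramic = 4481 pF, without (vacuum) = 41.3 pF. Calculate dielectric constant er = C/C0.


er = 4481 / 41.3 = 108.5

108.5


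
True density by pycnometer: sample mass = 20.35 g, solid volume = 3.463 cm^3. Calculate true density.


TD = 20.35 / 3.463 = 5.876 g/cm^3

5.876


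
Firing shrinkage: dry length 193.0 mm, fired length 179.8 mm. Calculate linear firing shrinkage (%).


FS = (193.0 - 179.8) / 193.0 * 100 = 6.84%

6.84


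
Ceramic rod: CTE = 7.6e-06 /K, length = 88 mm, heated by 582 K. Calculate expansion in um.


dL = 7.6e-06 * 88 * 582 * 1000 = 389.242 um

389.242


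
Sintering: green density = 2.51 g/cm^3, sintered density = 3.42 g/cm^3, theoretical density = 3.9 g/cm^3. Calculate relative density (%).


Relative = 3.42 / 3.9 * 100 = 87.7%

87.7


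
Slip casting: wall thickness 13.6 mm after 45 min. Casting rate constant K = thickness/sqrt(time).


K = 13.6 / sqrt(45) = 13.6 / 6.7082 = 2.027 mm/min^0.5

2.027
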